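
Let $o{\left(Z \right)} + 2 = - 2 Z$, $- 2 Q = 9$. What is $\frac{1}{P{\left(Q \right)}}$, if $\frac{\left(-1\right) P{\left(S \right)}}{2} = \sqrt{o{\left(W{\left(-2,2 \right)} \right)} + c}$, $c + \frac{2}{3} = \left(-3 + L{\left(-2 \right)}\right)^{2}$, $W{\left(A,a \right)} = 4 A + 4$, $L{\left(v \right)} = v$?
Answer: $- \frac{\sqrt{273}}{182} \approx -0.090784$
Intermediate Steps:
$W{\left(A,a \right)} = 4 + 4 A$
$Q = - \frac{9}{2}$ ($Q = \left(- \frac{1}{2}\right) 9 = - \frac{9}{2} \approx -4.5$)
$c = \frac{73}{3}$ ($c = - \frac{2}{3} + \left(-3 - 2\right)^{2} = - \frac{2}{3} + \left(-5\right)^{2} = - \frac{2}{3} + 25 = \frac{73}{3} \approx 24.333$)
$o{\left(Z \right)} = -2 - 2 Z$
$P{\left(S \right)} = - \frac{2 \sqrt{273}}{3}$ ($P{\left(S \right)} = - 2 \sqrt{\left(-2 - 2 \left(4 + 4 \left(-2\right)\right)\right) + \frac{73}{3}} = - 2 \sqrt{\left(-2 - 2 \left(4 - 8\right)\right) + \frac{73}{3}} = - 2 \sqrt{\left(-2 - -8\right) + \frac{73}{3}} = - 2 \sqrt{\left(-2 + 8\right) + \frac{73}{3}} = - 2 \sqrt{6 + \frac{73}{3}} = - 2 \sqrt{\frac{91}{3}} = - 2 \frac{\sqrt{273}}{3} = - \frac{2 \sqrt{273}}{3}$)
$\frac{1}{P{\left(Q \right)}} = \frac{1}{\left(- \frac{2}{3}\right) \sqrt{273}} = - \frac{\sqrt{273}}{182}$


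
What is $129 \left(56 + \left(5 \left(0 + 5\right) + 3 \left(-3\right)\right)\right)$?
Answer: $9288$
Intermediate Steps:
$129 \left(56 + \left(5 \left(0 + 5\right) + 3 \left(-3\right)\right)\right) = 129 \left(56 + \left(5 \cdot 5 - 9\right)\right) = 129 \left(56 + \left(25 - 9\right)\right) = 129 \left(56 + 16\right) = 129 \cdot 72 = 9288$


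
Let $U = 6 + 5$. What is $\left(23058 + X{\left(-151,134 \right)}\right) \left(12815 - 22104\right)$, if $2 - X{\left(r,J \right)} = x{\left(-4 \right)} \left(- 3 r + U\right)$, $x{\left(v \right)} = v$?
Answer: $-231444724$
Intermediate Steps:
$U = 11$
$X{\left(r,J \right)} = 46 - 12 r$ ($X{\left(r,J \right)} = 2 - - 4 \left(- 3 r + 11\right) = 2 - - 4 \left(11 - 3 r\right) = 2 - \left(-44 + 12 r\right) = 46 - 12 r$)
$\left(23058 + X{\left(-151,134 \right)}\right) \left(12815 - 22104\right) = \left(23058 + \left(46 - -1812\right)\right) \left(12815 - 22104\right) = \left(23058 + \left(46 + 1812\right)\right) \left(-9289\right) = \left(23058 + 1858\right) \left(-9289\right) = 24916 \left(-9289\right) = -231444724$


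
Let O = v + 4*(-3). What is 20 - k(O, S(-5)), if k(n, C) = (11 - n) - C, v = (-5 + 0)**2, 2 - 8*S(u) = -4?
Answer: 91/4 ≈ 22.750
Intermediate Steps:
S(u) = 3/4 (S(u) = 1/4 - 1/8*(-4) = 1/4 + 1/2 = 3/4)
v = 25 (v = (-5)**2 = 25)
O = 13 (O = 25 + 4*(-3) = 25 - 12 = 13)
k(n, C) = 11 - C - n
20 - k(O, S(-5)) = 20 - (11 - 1*3/4 - 1*13) = 20 - (11 - 3/4 - 13) = 20 - 1*(-11/4) = 20 + 11/4 = 91/4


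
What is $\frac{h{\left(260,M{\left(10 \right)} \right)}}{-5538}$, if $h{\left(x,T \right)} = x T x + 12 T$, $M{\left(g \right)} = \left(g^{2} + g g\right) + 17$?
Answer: $- \frac{7335902}{2769} \approx -2649.3$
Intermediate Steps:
$M{\left(g \right)} = 17 + 2 g^{2}$ ($M{\left(g \right)} = \left(g^{2} + g^{2}\right) + 17 = 2 g^{2} + 17 = 17 + 2 g^{2}$)
$h{\left(x,T \right)} = 12 T + T x^{2}$ ($h{\left(x,T \right)} = T x x + 12 T = T x^{2} + 12 T = 12 T + T x^{2}$)
$\frac{h{\left(260,M{\left(10 \right)} \right)}}{-5538} = \frac{\left(17 + 2 \cdot 10^{2}\right) \left(12 + 260^{2}\right)}{-5538} = \left(17 + 2 \cdot 100\right) \left(12 + 67600\right) \left(- \frac{1}{5538}\right) = \left(17 + 200\right) 67612 \left(- \frac{1}{5538}\right) = 217 \cdot 67612 \left(- \frac{1}{5538}\right) = 14671804 \left(- \frac{1}{5538}\right) = - \frac{7335902}{2769}$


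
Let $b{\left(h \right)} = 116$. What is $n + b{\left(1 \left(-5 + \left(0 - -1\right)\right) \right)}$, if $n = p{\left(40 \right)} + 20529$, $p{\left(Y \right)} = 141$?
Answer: $20786$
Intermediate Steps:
$n = 20670$ ($n = 141 + 20529 = 20670$)
$n + b{\left(1 \left(-5 + \left(0 - -1\right)\right) \right)} = 20670 + 116 = 20786$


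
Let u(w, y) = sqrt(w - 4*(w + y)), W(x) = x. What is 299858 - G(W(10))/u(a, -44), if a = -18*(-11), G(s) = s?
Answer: 299858 + 5*I*sqrt(418)/209 ≈ 2.9986e+5 + 0.48912*I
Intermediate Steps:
a = 198
u(w, y) = sqrt(-4*y - 3*w) (u(w, y) = sqrt(w + (-4*w - 4*y)) = sqrt(-4*y - 3*w))
299858 - G(W(10))/u(a, -44) = 299858 - 10/(sqrt(-4*(-44) - 3*198)) = 299858 - 10/(sqrt(176 - 594)) = 299858 - 10/(sqrt(-418)) = 299858 - 10/(I*sqrt(418)) = 299858 - 10*(-I*sqrt(418)/418) = 299858 - (-5)*I*sqrt(418)/209 = 299858 + 5*I*sqrt(418)/209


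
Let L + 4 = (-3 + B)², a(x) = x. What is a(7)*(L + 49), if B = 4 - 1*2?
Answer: 322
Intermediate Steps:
B = 2 (B = 4 - 2 = 2)
L = -3 (L = -4 + (-3 + 2)² = -4 + (-1)² = -4 + 1 = -3)
a(7)*(L + 49) = 7*(-3 + 49) = 7*46 = 322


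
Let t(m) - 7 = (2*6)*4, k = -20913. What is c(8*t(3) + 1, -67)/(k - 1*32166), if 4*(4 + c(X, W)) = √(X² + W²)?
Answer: 4/53079 - √198970/212316 ≈ -0.0020256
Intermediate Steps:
t(m) = 55 (t(m) = 7 + (2*6)*4 = 7 + 12*4 = 7 + 48 = 55)
c(X, W) = -4 + √(W² + X²)/4 (c(X, W) = -4 + √(X² + W²)/4 = -4 + √(W² + X²)/4)
c(8*t(3) + 1, -67)/(k - 1*32166) = (-4 + √((-67)² + (8*55 + 1)²)/4)/(-20913 - 1*32166) = (-4 + √(4489 + (440 + 1)²)/4)/(-20913 - 32166) = (-4 + √(4489 + 441²)/4)/(-53079) = (-4 + √(4489 + 194481)/4)*(-1/53079) = (-4 + √198970/4)*(-1/53079) = 4/53079 - √198970/212316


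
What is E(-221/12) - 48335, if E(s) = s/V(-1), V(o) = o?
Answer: -579799/12 ≈ -48317.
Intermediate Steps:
E(s) = -s (E(s) = s/(-1) = s*(-1) = -s)
E(-221/12) - 48335 = -(-221)/12 - 48335 = -1*(-221/12) - 48335 = 221/12 - 48335 = -579799/12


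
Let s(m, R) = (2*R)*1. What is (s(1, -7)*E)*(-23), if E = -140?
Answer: -45080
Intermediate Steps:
s(m, R) = 2*R
(s(1, -7)*E)*(-23) = ((2*(-7))*(-140))*(-23) = -14*(-140)*(-23) = 1960*(-23) = -45080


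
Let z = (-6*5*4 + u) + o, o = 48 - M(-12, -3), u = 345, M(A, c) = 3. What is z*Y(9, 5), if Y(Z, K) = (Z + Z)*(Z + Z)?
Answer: 87480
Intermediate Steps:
Y(Z, K) = 4*Z² (Y(Z, K) = (2*Z)*(2*Z) = 4*Z²)
o = 45 (o = 48 - 1*3 = 48 - 3 = 45)
z = 270 (z = (-6*5*4 + 345) + 45 = (-30*4 + 345) + 45 = (-120 + 345) + 45 = 225 + 45 = 270)
z*Y(9, 5) = 270*(4*9²) = 270*(4*81) = 270*324 = 87480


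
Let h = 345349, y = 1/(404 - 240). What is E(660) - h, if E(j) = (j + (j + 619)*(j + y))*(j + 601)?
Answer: 174652994783/164 ≈ 1.0650e+9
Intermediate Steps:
y = 1/164 ≈ 0.0060976
E(j) = (601 + j)*(j + (619 + j)*(1/164 + j)) (E(j) = (j + (j + 619)*(j + 1/164))*(j + 601) = (j + (619 + j)*(1/164 + j))*(601 + j) = (601 + j)*(j + (619 + j)*(1/164 + j)))
E(660) - h = (372019/164 + 660**3 + (200245/164)*660**2 + (15277725/41)*660) - 1*345349 = (372019/164 + 287496000 + (200245/164)*435600 + 10083298500/41) - 345349 = (372019/164 + 287496000 + 21806680500/41 + 10083298500/41) - 345349 = 174709632019/164 - 345349 = 174652994783/164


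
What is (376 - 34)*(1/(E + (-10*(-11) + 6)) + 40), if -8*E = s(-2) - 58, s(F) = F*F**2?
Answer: 6800328/497 ≈ 13683.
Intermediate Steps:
s(F) = F**3
E = 33/4 (E = -((-2)**3 - 58)/8 = -(-8 - 58)/8 = -1/8*(-66) = 33/4 ≈ 8.2500)
(376 - 34)*(1/(E + (-10*(-11) + 6)) + 40) = (376 - 34)*(1/(33/4 + (-10*(-11) + 6)) + 40) = 342*(1/(33/4 + (110 + 6)) + 40) = 342*(1/(33/4 + 116) + 40) = 342*(1/(497/4) + 40) = 342*(4/497 + 40) = 342*(19884/497) = 6800328/497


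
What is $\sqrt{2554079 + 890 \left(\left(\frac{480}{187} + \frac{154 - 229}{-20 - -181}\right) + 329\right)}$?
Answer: $\frac{\sqrt{2582204653685811}}{30107} \approx 1687.8$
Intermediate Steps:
$\sqrt{2554079 + 890 \left(\left(\frac{480}{187} + \frac{154 - 229}{-20 - -181}\right) + 329\right)} = \sqrt{2554079 + 890 \left(\left(480 \cdot \frac{1}{187} - \frac{75}{-20 + 181}\right) + 329\right)} = \sqrt{2554079 + 890 \left(\left(\frac{480}{187} - \frac{75}{161}\right) + 329\right)} = \sqrt{2554079 + 890 \left(\frac{63255}{30107} + 329\right)} = \sqrt{2554079 + 890 \cdot \frac{9968458}{30107}} = \sqrt{2554079 + \frac{8871927620}{30107}} = \sqrt{\frac{85767584073}{30107}} = \frac{\sqrt{2582204653685811}}{30107}$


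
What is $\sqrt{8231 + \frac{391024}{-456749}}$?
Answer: $\frac{\sqrt{1716969731106255}}{456749} \approx 90.72$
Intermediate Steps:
$\sqrt{8231 + \frac{391024}{-456749}} = \sqrt{8231 + 391024 \left(- \frac{1}{456749}\right)} = \sqrt{8231 - \frac{391024}{456749}} = \sqrt{\frac{3759109995}{456749}} = \frac{\sqrt{1716969731106255}}{456749}$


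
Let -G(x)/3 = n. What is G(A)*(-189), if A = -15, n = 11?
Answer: 6237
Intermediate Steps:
G(x) = -33 (G(x) = -3*11 = -33)
G(A)*(-189) = -33*(-189) = 6237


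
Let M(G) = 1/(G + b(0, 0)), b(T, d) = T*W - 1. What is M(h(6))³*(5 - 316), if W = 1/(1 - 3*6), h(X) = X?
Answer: -311/125 ≈ -2.4880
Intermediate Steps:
W = -1/17 (W = 1/(1 - 18) = 1/(-17) = -1/17 ≈ -0.058824)
b(T, d) = -1 - T/17 (b(T, d) = T*(-1/17) - 1 = -T/17 - 1 = -1 - T/17)
M(G) = 1/(-1 + G) (M(G) = 1/(G + (-1 - 1/17*0)) = 1/(G + (-1 + 0)) = 1/(G - 1) = 1/(-1 + G))
M(h(6))³*(5 - 316) = (1/(-1 + 6))³*(5 - 316) = (1/5)³*(-311) = (⅕)³*(-311) = (1/125)*(-311) = -311/125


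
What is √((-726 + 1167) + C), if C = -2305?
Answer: 2*I*√466 ≈ 43.174*I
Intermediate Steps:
√((-726 + 1167) + C) = √((-726 + 1167) - 2305) = √(441 - 2305) = √(-1864) = 2*I*√466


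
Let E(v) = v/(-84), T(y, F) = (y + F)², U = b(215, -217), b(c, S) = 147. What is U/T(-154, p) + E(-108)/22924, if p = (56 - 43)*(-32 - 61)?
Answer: 40308717/298112475892 ≈ 0.00013521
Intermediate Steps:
p = -1209 (p = 13*(-93) = -1209)
U = 147
T(y, F) = (F + y)²
E(v) = -v/84 (E(v) = v*(-1/84) = -v/84)
U/T(-154, p) + E(-108)/22924 = 147/((-1209 - 154)²) - 1/84*(-108)/22924 = 147/((-1363)²) + (9/7)*(1/22924) = 147/1857769 + 9/160468 = 40308717/298112475892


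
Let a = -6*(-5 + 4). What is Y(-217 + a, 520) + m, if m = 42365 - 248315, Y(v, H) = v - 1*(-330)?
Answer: -205831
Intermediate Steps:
a = 6 (a = -6*(-1) = 6)
Y(v, H) = 330 + v (Y(v, H) = v + 330 = 330 + v)
m = -205950
Y(-217 + a, 520) + m = (330 + (-217 + 6)) - 205950 = (330 - 211) - 205950 = 119 - 205950 = -205831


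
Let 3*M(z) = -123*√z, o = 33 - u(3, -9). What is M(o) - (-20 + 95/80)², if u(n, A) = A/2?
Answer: -90601/256 - 205*√6/2 ≈ -604.98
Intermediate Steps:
u(n, A) = A/2 (u(n, A) = A*(½) = A/2)
o = 75/2 (o = 33 - (-9)/2 = 33 - 1*(-9/2) = 33 + 9/2 = 75/2 ≈ 37.500)
M(z) = -41*√z (M(z) = (-123*√z)/3 = -41*√z)
M(o) - (-20 + 95/80)² = -205*√6/2 - (-20 + 95/80)² = -205*√6/2 - (-20 + 95*(1/80))² = -205*√6/2 - (-20 + 19/16)² = -205*√6/2 - (-301/16)² = -205*√6/2 - 1*90601/256 = -205*√6/2 - 90601/256 = -90601/256 - 205*√6/2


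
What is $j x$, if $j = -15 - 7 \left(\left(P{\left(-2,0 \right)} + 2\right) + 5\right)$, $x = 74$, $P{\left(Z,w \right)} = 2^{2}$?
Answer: $-6808$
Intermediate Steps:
$P{\left(Z,w \right)} = 4$
$j = -92$ ($j = -15 - 7 \left(\left(4 + 2\right) + 5\right) = -15 - 7 \left(6 + 5\right) = -15 - 77 = -92$)
$j x = \left(-92\right) 74 = -6808$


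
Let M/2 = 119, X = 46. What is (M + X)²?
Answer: 80656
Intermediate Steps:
M = 238 (M = 2*119 = 238)
(M + X)² = (238 + 46)² = 284² = 80656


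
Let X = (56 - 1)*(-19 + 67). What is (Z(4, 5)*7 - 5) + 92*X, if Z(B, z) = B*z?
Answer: 243015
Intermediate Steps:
X = 2640 (X = 55*48 = 2640)
(Z(4, 5)*7 - 5) + 92*X = ((4*5)*7 - 5) + 92*2640 = (20*7 - 5) + 242880 = (140 - 5) + 242880 = 135 + 242880 = 243015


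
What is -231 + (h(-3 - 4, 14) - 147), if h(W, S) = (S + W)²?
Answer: -329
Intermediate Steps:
-231 + (h(-3 - 4, 14) - 147) = -231 + ((14 + (-3 - 4))² - 147) = -231 + ((14 - 7)² - 147) = -231 + (7² - 147) = -231 + (49 - 147) = -231 - 98 = -329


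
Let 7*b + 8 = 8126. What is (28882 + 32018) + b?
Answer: 434418/7 ≈ 62060.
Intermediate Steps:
b = 8118/7 (b = -8/7 + (1/7)*8126 = -8/7 + 8126/7 = 8118/7 ≈ 1159.7)
(28882 + 32018) + b = (28882 + 32018) + 8118/7 = 60900 + 8118/7 = 434418/7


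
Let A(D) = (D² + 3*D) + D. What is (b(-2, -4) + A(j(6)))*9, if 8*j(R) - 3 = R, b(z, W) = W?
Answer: 1017/64 ≈ 15.891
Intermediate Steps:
j(R) = 3/8 + R/8
A(D) = D² + 4*D
(b(-2, -4) + A(j(6)))*9 = (-4 + (3/8 + (⅛)*6)*(4 + (3/8 + (⅛)*6)))*9 = (-4 + (3/8 + ¾)*(4 + (3/8 + ¾)))*9 = (-4 + 9*(4 + 9/8)/8)*9 = (-4 + (9/8)*(41/8))*9 = (-4 + 369/64)*9 = (113/64)*9 = 1017/64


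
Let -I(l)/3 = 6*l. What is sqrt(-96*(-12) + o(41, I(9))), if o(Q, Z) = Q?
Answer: sqrt(1193) ≈ 34.540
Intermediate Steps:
I(l) = -18*l
sqrt(-96*(-12) + o(41, I(9))) = sqrt(-96*(-12) + 41) = sqrt(1152 + 41) = sqrt(1193)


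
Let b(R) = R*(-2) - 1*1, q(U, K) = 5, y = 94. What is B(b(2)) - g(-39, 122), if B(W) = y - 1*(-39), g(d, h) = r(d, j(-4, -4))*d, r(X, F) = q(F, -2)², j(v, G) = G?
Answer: 1108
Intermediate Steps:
r(X, F) = 25 (r(X, F) = 5² = 25)
g(d, h) = 25*d
b(R) = -1 - 2*R (b(R) = -2*R - 1 = -1 - 2*R)
B(W) = 133 (B(W) = 94 - 1*(-39) = 94 + 39 = 133)
B(b(2)) - g(-39, 122) = 133 - 25*(-39) = 133 - 1*(-975) = 133 + 975 = 1108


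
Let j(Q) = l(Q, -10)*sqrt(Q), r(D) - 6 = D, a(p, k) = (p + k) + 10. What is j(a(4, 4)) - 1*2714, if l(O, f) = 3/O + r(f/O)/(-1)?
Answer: -2714 - 95*sqrt(2)/6 ≈ -2736.4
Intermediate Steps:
a(p, k) = 10 + k + p (a(p, k) = (k + p) + 10 = 10 + k + p)
r(D) = 6 + D
l(O, f) = -6 + 3/O - f/O (l(O, f) = 3/O + (6 + f/O)/(-1) = 3/O + (6 + f/O)*(-1) = 3/O + (-6 - f/O) = -6 + 3/O - f/O)
j(Q) = (13 - 6*Q)/sqrt(Q) (j(Q) = ((3 - 1*(-10) - 6*Q)/Q)*sqrt(Q) = ((3 + 10 - 6*Q)/Q)*sqrt(Q) = ((13 - 6*Q)/Q)*sqrt(Q) = (13 - 6*Q)/sqrt(Q))
j(a(4, 4)) - 1*2714 = (13 - 6*(10 + 4 + 4))/sqrt(10 + 4 + 4) - 1*2714 = (13 - 6*18)/sqrt(18) - 2714 = (sqrt(2)/6)*(13 - 108) - 2714 = (sqrt(2)/6)*(-95) - 2714 = -95*sqrt(2)/6 - 2714 = -2714 - 95*sqrt(2)/6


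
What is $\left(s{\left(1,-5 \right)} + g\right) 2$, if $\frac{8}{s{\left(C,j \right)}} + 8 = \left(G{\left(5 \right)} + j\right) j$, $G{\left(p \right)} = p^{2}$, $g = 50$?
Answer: $\frac{2696}{27} \approx 99.852$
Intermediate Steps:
$s{\left(C,j \right)} = \frac{8}{-8 + j \left(25 + j\right)}$ ($s{\left(C,j \right)} = \frac{8}{-8 + \left(5^{2} + j\right) j} = \frac{8}{-8 + \left(25 + j\right) j} = \frac{8}{-8 + j \left(25 + j\right)}$)
$\left(s{\left(1,-5 \right)} + g\right) 2 = \left(\frac{8}{-8 + \left(-5\right)^{2} + 25 \left(-5\right)} + 50\right) 2 = \left(\frac{8}{-8 + 25 - 125} + 50\right) 2 = \left(\frac{8}{-108} + 50\right) 2 = \left(8 \left(- \frac{1}{108}\right) + 50\right) 2 = \left(- \frac{2}{27} + 50\right) 2 = \frac{1348}{27} \cdot 2 = \frac{2696}{27}$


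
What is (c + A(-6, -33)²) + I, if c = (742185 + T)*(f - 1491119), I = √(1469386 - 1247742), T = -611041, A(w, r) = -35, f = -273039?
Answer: -231358735527 + 2*√55411 ≈ -2.3136e+11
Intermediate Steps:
I = 2*√55411 (I = √221644 = 2*√55411 ≈ 470.79)
c = -231358736752 (c = (742185 - 611041)*(-273039 - 1491119) = 131144*(-1764158) = -231358736752)
(c + A(-6, -33)²) + I = (-231358736752 + (-35)²) + 2*√55411 = (-231358736752 + 1225) + 2*√55411 = -231358735527 + 2*√55411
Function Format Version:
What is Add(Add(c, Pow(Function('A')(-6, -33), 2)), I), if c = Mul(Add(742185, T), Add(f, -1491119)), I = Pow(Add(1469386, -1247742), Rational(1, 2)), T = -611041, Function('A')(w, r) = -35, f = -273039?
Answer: Add(-231358735527, Mul(2, Pow(55411, Rational(1, 2)))) ≈ -2.3136e+11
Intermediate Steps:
I = Mul(2, Pow(55411, Rational(1, 2))) (I = Pow(221644, Rational(1, 2)) = Mul(2, Pow(55411, Rational(1, 2))) ≈ 470.79)
c = -231358736752 (c = Mul(Add(742185, -611041), Add(-273039, -1491119)) = Mul(131144, -1764158) = -231358736752)
Add(Add(c, Pow(Function('A')(-6, -33), 2)), I) = Add(Add(-231358736752, Pow(-35, 2)), Mul(2, Pow(55411, Rational(1, 2)))) = Add(Add(-231358736752, 1225), Mul(2, Pow(55411, Rational(1, 2)))) = Add(-231358735527, Mul(2, Pow(55411, Rational(1, 2))))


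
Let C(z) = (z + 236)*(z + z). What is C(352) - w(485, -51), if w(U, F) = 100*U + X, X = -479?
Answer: 365931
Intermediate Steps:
w(U, F) = -479 + 100*U (w(U, F) = 100*U - 479 = -479 + 100*U)
C(z) = 2*z*(236 + z) (C(z) = (236 + z)*(2*z) = 2*z*(236 + z))
C(352) - w(485, -51) = 2*352*(236 + 352) - (-479 + 100*485) = 2*352*588 - (-479 + 48500) = 413952 - 1*48021 = 413952 - 48021 = 365931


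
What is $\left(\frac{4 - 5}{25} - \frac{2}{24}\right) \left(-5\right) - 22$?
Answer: $- \frac{1283}{60} \approx -21.383$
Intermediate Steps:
$\left(\frac{4 - 5}{25} - \frac{2}{24}\right) \left(-5\right) - 22 = \left(\left(4 - 5\right) \frac{1}{25} - \frac{1}{12}\right) \left(-5\right) - 22 = \left(\left(-1\right) \frac{1}{25} - \frac{1}{12}\right) \left(-5\right) - 22 = \left(- \frac{1}{25} - \frac{1}{12}\right) \left(-5\right) - 22 = \left(- \frac{37}{300}\right) \left(-5\right) - 22 = \frac{37}{60} - 22 = - \frac{1283}{60}$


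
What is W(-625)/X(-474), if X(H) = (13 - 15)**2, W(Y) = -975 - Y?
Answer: -175/2 ≈ -87.500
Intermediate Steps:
X(H) = 4 (X(H) = (-2)**2 = 4)
W(-625)/X(-474) = (-975 - 1*(-625))/4 = (-975 + 625)*(1/4) = -350*1/4 = -175/2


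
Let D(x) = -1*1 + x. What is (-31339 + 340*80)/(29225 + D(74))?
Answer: -4139/29298 ≈ -0.14127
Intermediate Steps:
D(x) = -1 + x
(-31339 + 340*80)/(29225 + D(74)) = (-31339 + 340*80)/(29225 + (-1 + 74)) = (-31339 + 27200)/(29225 + 73) = -4139/29298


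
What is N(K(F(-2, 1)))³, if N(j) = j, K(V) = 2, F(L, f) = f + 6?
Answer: 8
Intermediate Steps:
F(L, f) = 6 + f
N(K(F(-2, 1)))³ = 2³ = 8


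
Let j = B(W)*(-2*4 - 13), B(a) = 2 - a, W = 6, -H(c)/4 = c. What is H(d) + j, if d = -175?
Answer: 784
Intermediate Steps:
H(c) = -4*c
j = 84 (j = (2 - 1*6)*(-2*4 - 13) = (2 - 6)*(-8 - 13) = -4*(-21) = 84)
H(d) + j = -4*(-175) + 84 = 700 + 84 = 784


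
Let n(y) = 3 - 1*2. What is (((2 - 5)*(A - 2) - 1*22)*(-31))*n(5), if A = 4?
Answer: 868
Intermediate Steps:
n(y) = 1 (n(y) = 3 - 2 = 1)
(((2 - 5)*(A - 2) - 1*22)*(-31))*n(5) = (((2 - 5)*(4 - 2) - 1*22)*(-31))*1 = ((-3*2 - 22)*(-31))*1 = ((-6 - 22)*(-31))*1 = -28*(-31)*1 = 868*1 = 868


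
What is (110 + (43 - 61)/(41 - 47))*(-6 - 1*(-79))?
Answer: 8249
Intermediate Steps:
(110 + (43 - 61)/(41 - 47))*(-6 - 1*(-79)) = (110 - 18/(-6))*(-6 + 79) = (110 - 18*(-⅙))*73 = (110 + 3)*73 = 113*73 = 8249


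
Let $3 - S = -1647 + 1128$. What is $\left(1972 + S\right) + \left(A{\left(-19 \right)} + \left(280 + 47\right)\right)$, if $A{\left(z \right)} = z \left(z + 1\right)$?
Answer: $3163$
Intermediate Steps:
$A{\left(z \right)} = z \left(1 + z\right)$
$S = 522$ ($S = 3 - \left(-1647 + 1128\right) = 3 - -519 = 3 + 519 = 522$)
$\left(1972 + S\right) + \left(A{\left(-19 \right)} + \left(280 + 47\right)\right) = \left(1972 + 522\right) + \left(- 19 \left(1 - 19\right) + \left(280 + 47\right)\right) = 2494 + \left(\left(-19\right) \left(-18\right) + 327\right) = 2494 + \left(342 + 327\right) = 2494 + 669 = 3163$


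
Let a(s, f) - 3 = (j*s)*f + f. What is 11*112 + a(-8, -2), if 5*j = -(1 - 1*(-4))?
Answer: 1217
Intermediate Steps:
j = -1 (j = (-(1 - 1*(-4)))/5 = (-(1 + 4))/5 = (-1*5)/5 = (⅕)*(-5) = -1)
a(s, f) = 3 + f - f*s (a(s, f) = 3 + ((-s)*f + f) = 3 + (-f*s + f) = 3 + (f - f*s) = 3 + f - f*s)
11*112 + a(-8, -2) = 11*112 + (3 - 2 - 1*(-2)*(-8)) = 1232 + (3 - 2 - 16) = 1232 - 15 = 1217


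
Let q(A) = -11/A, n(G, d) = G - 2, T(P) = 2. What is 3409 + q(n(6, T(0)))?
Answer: 13625/4 ≈ 3406.3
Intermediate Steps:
n(G, d) = -2 + G
3409 + q(n(6, T(0))) = 3409 - 11/(-2 + 6) = 3409 - 11/4 = 13625/4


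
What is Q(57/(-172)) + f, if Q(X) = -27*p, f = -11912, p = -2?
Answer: -11858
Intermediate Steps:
Q(X) = 54 (Q(X) = -27*(-2) = 54)
Q(57/(-172)) + f = 54 - 11912 = -11858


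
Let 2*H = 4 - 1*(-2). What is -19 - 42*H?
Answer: -145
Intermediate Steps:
H = 3 (H = (4 - 1*(-2))/2 = (4 + 2)/2 = (½)*6 = 3)
-19 - 42*H = -19 - 42*3 = -19 - 126 = -145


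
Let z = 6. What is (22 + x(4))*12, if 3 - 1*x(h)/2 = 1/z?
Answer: 332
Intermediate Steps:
x(h) = 17/3 (x(h) = 6 - 2/6 = 6 - 2*⅙ = 6 - ⅓ = 17/3)
(22 + x(4))*12 = (22 + 17/3)*12 = (83/3)*12 = 332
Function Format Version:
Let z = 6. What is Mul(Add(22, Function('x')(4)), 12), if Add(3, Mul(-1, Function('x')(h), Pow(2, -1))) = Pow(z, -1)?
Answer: 332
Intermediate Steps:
Function('x')(h) = Rational(17, 3) (Function('x')(h) = Add(6, Mul(-2, Pow(6, -1))) = Add(6, Mul(-2, Rational(1, 6))) = Add(6, Rational(-1, 3)) = Rational(17, 3))
Mul(Add(22, Function('x')(4)), 12) = Mul(Add(22, Rational(17, 3)), 12) = Mul(Rational(83, 3), 12) = 332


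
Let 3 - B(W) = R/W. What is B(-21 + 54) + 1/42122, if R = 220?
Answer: -463339/126366 ≈ -3.6666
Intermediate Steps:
B(W) = 3 - 220/W
B(-21 + 54) + 1/42122 = (3 - 220/(-21 + 54)) + 1/42122 = (3 - 220/33) + 1/42122 = (3 - 220*1/33) + 1/42122 = (3 - 20/3) + 1/42122 = -11/3 + 1/42122 = -463339/126366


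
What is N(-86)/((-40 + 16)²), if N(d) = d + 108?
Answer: 11/288 ≈ 0.038194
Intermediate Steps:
N(d) = 108 + d
N(-86)/((-40 + 16)²) = (108 - 86)/((-40 + 16)²) = 22/((-24)²) = 22/576 = 22*(1/576) = 11/288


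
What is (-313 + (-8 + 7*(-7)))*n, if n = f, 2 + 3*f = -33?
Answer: 12950/3 ≈ 4316.7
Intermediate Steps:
f = -35/3 (f = -2/3 + (1/3)*(-33) = -2/3 - 11 = -35/3 ≈ -11.667)
n = -35/3 ≈ -11.667
(-313 + (-8 + 7*(-7)))*n = (-313 + (-8 + 7*(-7)))*(-35/3) = (-313 + (-8 - 49))*(-35/3) = (-313 - 57)*(-35/3) = -370*(-35/3) = 12950/3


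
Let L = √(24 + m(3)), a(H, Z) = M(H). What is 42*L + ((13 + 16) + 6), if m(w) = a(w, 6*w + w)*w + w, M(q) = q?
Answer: 287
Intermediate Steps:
a(H, Z) = H
m(w) = w + w² (m(w) = w*w + w = w² + w = w + w²)
L = 6 (L = √(24 + 3*(1 + 3)) = √(24 + 3*4) = √(24 + 12) = √36 = 6)
42*L + ((13 + 16) + 6) = 42*6 + ((13 + 16) + 6) = 252 + (29 + 6) = 252 + 35 = 287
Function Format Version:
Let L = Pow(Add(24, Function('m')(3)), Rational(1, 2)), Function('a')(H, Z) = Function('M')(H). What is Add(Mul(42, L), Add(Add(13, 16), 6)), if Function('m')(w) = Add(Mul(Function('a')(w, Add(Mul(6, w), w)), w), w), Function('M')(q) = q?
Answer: 287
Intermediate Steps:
Function('a')(H, Z) = H
Function('m')(w) = Add(w, Pow(w, 2)) (Function('m')(w) = Add(Mul(w, w), w) = Add(Pow(w, 2), w) = Add(w, Pow(w, 2)))
L = 6 (L = Pow(Add(24, Mul(3, Add(1, 3))), Rational(1, 2)) = Pow(Add(24, Mul(3, 4)), Rational(1, 2)) = Pow(Add(24, 12), Rational(1, 2)) = Pow(36, Rational(1, 2)) = 6)
Add(Mul(42, L), Add(Add(13, 16), 6)) = Add(Mul(42, 6), Add(Add(13, 16), 6)) = Add(252, Add(29, 6)) = Add(252, 35) = 287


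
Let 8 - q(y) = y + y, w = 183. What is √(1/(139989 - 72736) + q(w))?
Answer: I*√1619221763969/67253 ≈ 18.921*I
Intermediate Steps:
q(y) = 8 - 2*y (q(y) = 8 - (y + y) = 8 - 2*y)
√(1/(139989 - 72736) + q(w)) = √(1/(139989 - 72736) + (8 - 2*183)) = √(1/67253 + (8 - 366)) = √(1/67253 - 358) = √(-24076573/67253) = I*√1619221763969/67253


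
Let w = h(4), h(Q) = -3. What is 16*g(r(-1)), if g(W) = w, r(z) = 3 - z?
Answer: -48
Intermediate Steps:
w = -3
g(W) = -3
16*g(r(-1)) = 16*(-3) = -48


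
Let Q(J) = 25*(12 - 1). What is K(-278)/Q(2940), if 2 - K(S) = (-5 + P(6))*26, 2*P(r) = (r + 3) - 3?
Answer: 54/275 ≈ 0.19636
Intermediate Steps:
P(r) = r/2 (P(r) = ((r + 3) - 3)/2 = ((3 + r) - 3)/2 = r/2)
K(S) = 54 (K(S) = 2 - (-5 + (1/2)*6)*26 = 2 - (-5 + 3)*26 = 2 - (-2)*26 = 2 - 1*(-52) = 2 + 52 = 54)
Q(J) = 275 (Q(J) = 25*11 = 275)
K(-278)/Q(2940) = 54/275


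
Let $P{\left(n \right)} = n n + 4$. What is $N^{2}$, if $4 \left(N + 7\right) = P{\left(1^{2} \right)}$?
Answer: $\frac{529}{16} \approx 33.063$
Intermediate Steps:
$P{\left(n \right)} = 4 + n^{2}$ ($P{\left(n \right)} = n^{2} + 4 = 4 + n^{2}$)
$N = - \frac{23}{4}$ ($N = -7 + \frac{4 + \left(1^{2}\right)^{2}}{4} = -7 + \frac{4 + 1^{2}}{4} = -7 + \frac{4 + 1}{4} = -7 + \frac{1}{4} \cdot 5 = -7 + \frac{5}{4} = - \frac{23}{4} \approx -5.75$)
$N^{2} = \left(- \frac{23}{4}\right)^{2} = \frac{529}{16}$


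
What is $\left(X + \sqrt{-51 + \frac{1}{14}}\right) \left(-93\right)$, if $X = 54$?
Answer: $-5022 - \frac{93 i \sqrt{9982}}{14} \approx -5022.0 - 663.69 i$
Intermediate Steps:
$\left(X + \sqrt{-51 + \frac{1}{14}}\right) \left(-93\right) = \left(54 + \sqrt{-51 + \frac{1}{14}}\right) \left(-93\right) = \left(54 + \sqrt{- \frac{713}{14}}\right) \left(-93\right) = \left(54 + \frac{i \sqrt{9982}}{14}\right) \left(-93\right) = -5022 - \frac{93 i \sqrt{9982}}{14}$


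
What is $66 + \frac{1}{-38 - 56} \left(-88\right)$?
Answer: $\frac{3146}{47} \approx 66.936$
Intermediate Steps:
$66 + \frac{1}{-38 - 56} \left(-88\right) = 66 + \frac{1}{-94} \left(-88\right) = 66 - - \frac{44}{47} = 66 + \frac{44}{47} = \frac{3146}{47}$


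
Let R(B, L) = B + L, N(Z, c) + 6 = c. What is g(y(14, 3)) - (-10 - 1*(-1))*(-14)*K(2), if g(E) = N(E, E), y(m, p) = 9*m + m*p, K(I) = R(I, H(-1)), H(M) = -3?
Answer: 288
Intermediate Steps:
N(Z, c) = -6 + c
K(I) = -3 + I (K(I) = I - 3 = -3 + I)
g(E) = -6 + E
g(y(14, 3)) - (-10 - 1*(-1))*(-14)*K(2) = (-6 + 14*(9 + 3)) - (-10 - 1*(-1))*(-14)*(-3 + 2) = (-6 + 14*12) - (-10 + 1)*(-14)*(-1) = (-6 + 168) - (-9*(-14))*(-1) = 162 - 126*(-1) = 162 - 1*(-126) = 162 + 126 = 288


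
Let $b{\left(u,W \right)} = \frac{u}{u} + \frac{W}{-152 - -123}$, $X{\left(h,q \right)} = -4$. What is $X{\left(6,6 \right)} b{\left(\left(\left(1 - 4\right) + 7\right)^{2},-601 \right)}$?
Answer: $- \frac{2520}{29} \approx -86.896$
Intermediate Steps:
$b{\left(u,W \right)} = 1 - \frac{W}{29}$ ($b{\left(u,W \right)} = 1 + \frac{W}{-152 + 123} = 1 + \frac{W}{-29} = 1 + W \left(- \frac{1}{29}\right) = 1 - \frac{W}{29}$)
$X{\left(6,6 \right)} b{\left(\left(\left(1 - 4\right) + 7\right)^{2},-601 \right)} = - 4 \left(1 - - \frac{601}{29}\right) = - 4 \left(1 + \frac{601}{29}\right) = \left(-4\right) \frac{630}{29} = - \frac{2520}{29}$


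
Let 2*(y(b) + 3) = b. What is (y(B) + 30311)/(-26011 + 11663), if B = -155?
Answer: -60461/28696 ≈ -2.1069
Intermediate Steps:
y(b) = -3 + b/2
(y(B) + 30311)/(-26011 + 11663) = ((-3 + (1/2)*(-155)) + 30311)/(-26011 + 11663) = ((-3 - 155/2) + 30311)/(-14348) = (-161/2 + 30311)*(-1/14348) = (60461/2)*(-1/14348) = -60461/28696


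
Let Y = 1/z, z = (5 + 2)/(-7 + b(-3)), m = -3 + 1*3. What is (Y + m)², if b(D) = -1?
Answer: 64/49 ≈ 1.3061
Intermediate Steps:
m = 0 (m = -3 + 3 = 0)
z = -7/8 (z = (5 + 2)/(-7 - 1) = 7/(-8) = 7*(-⅛) = -7/8 ≈ -0.87500)
Y = -8/7 (Y = 1/(-7/8) = -8/7 ≈ -1.1429)
(Y + m)² = (-8/7 + 0)² = (-8/7)² = 64/49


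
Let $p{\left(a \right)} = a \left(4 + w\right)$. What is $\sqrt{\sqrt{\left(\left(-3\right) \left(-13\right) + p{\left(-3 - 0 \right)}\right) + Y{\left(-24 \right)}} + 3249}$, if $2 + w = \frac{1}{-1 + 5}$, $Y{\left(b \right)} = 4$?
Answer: $\frac{\sqrt{12996 + 2 \sqrt{145}}}{2} \approx 57.053$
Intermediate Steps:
$w = - \frac{7}{4}$ ($w = -2 + \frac{1}{-1 + 5} = -2 + \frac{1}{4} = - \frac{7}{4} \approx -1.75$)
$p{\left(a \right)} = \frac{9 a}{4}$ ($p{\left(a \right)} = a \left(4 - \frac{7}{4}\right) = a \frac{9}{4} = \frac{9 a}{4}$)
$\sqrt{\sqrt{\left(\left(-3\right) \left(-13\right) + p{\left(-3 - 0 \right)}\right) + Y{\left(-24 \right)}} + 3249} = \sqrt{\sqrt{\left(\left(-3\right) \left(-13\right) + \frac{9 \left(-3 - 0\right)}{4}\right) + 4} + 3249} = \sqrt{\sqrt{\left(39 + \frac{9 \left(-3 + 0\right)}{4}\right) + 4} + 3249} = \sqrt{\sqrt{\left(39 + \frac{9}{4} \left(-3\right)\right) + 4} + 3249} = \sqrt{\sqrt{\left(39 - \frac{27}{4}\right) + 4} + 3249} = \sqrt{\sqrt{\frac{129}{4} + 4} + 3249} = \sqrt{\sqrt{\frac{145}{4}} + 3249} = \sqrt{\frac{\sqrt{145}}{2} + 3249} = \sqrt{3249 + \frac{\sqrt{145}}{2}}$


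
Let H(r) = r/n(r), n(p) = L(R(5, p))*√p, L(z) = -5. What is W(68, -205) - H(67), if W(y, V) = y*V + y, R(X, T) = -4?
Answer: -13872 + √67/5 ≈ -13870.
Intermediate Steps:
W(y, V) = y + V*y (W(y, V) = V*y + y = y + V*y)
n(p) = -5*√p
H(r) = -√r/5 (H(r) = r/((-5*√r)) = r*(-1/(5*√r)) = -√r/5)
W(68, -205) - H(67) = 68*(1 - 205) - (-1)*√67/5 = 68*(-204) + √67/5 = -13872 + √67/5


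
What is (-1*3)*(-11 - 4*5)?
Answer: 93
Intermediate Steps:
(-1*3)*(-11 - 4*5) = -3*(-11 - 20) = -3*(-31) = 93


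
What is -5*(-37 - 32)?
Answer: 345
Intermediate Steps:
-5*(-37 - 32) = -5*(-69) = 345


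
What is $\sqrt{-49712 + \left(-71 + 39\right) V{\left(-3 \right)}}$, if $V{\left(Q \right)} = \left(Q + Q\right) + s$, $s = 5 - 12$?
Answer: $4 i \sqrt{3081} \approx 222.03 i$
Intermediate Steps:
$s = -7$ ($s = 5 - 12 = -7$)
$V{\left(Q \right)} = -7 + 2 Q$ ($V{\left(Q \right)} = \left(Q + Q\right) - 7 = 2 Q - 7 = -7 + 2 Q$)
$\sqrt{-49712 + \left(-71 + 39\right) V{\left(-3 \right)}} = \sqrt{-49712 + \left(-71 + 39\right) \left(-7 + 2 \left(-3\right)\right)} = \sqrt{-49712 - 32 \left(-7 - 6\right)} = \sqrt{-49712 - -416} = \sqrt{-49712 + 416} = \sqrt{-49296} = 4 i \sqrt{3081}$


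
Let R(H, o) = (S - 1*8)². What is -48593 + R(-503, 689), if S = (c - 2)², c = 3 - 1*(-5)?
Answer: -47809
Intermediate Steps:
c = 8 (c = 3 + 5 = 8)
S = 36 (S = (8 - 2)² = 6² = 36)
R(H, o) = 784 (R(H, o) = (36 - 1*8)² = (36 - 8)² = 28² = 784)
-48593 + R(-503, 689) = -48593 + 784 = -47809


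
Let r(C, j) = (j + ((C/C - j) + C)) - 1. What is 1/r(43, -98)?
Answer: 1/43 ≈ 0.023256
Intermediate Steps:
r(C, j) = C (r(C, j) = (j + ((1 - j) + C)) - 1 = (j + (1 + C - j)) - 1 = (1 + C) - 1 = C)
1/r(43, -98) = 1/43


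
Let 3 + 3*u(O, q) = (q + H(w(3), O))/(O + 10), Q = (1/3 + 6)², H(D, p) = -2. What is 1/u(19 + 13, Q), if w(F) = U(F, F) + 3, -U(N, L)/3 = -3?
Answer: -162/113 ≈ -1.4336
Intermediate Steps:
U(N, L) = 9 (U(N, L) = -3*(-3) = 9)
w(F) = 12 (w(F) = 9 + 3 = 12)
Q = 361/9 (Q = (⅓ + 6)² = (19/3)² = 361/9 ≈ 40.111)
u(O, q) = -1 + (-2 + q)/(3*(10 + O)) (u(O, q) = -1 + ((q - 2)/(O + 10))/3 = -1 + ((-2 + q)/(10 + O))/3 = -1 + (-2 + q)/(3*(10 + O)))
1/u(19 + 13, Q) = 1/((-32 + 361/9 - 3*(19 + 13))/(3*(10 + (19 + 13)))) = 1/((-32 + 361/9 - 3*32)/(3*(10 + 32))) = 1/((⅓)*(-32 + 361/9 - 96)/42) = 1/((⅓)*(1/42)*(-791/9)) = 1/(-113/162) = -162/113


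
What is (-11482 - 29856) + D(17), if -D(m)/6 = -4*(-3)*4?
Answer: -41626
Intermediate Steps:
D(m) = -288 (D(m) = -6*(-4*(-3))*4 = -72*4 = -6*48 = -288)
(-11482 - 29856) + D(17) = (-11482 - 29856) - 288 = -41338 - 288 = -41626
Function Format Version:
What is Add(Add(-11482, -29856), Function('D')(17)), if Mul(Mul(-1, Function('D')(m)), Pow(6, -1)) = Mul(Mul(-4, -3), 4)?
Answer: -41626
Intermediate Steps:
Function('D')(m) = -288 (Function('D')(m) = Mul(-6, Mul(Mul(-4, -3), 4)) = Mul(-6, Mul(12, 4)) = Mul(-6, 48) = -288)
Add(Add(-11482, -29856), Function('D')(17)) = Add(Add(-11482, -29856), -288) = Add(-41338, -288) = -41626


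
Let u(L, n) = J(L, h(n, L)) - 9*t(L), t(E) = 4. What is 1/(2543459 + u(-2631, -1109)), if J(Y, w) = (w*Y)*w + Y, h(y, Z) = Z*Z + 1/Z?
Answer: -2631/331684432445742424348 ≈ -7.9322e-18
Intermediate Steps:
h(y, Z) = 1/Z + Z**2 (h(y, Z) = Z**2 + 1/Z = 1/Z + Z**2)
J(Y, w) = Y + Y*w**2 (J(Y, w) = (Y*w)*w + Y = Y*w**2 + Y = Y + Y*w**2)
u(L, n) = -36 + L*(1 + (1 + L**3)**2/L**2) (u(L, n) = L*(1 + ((1 + L**3)/L)**2) - 9*4 = L*(1 + (1 + L**3)**2/L**2) - 36 = -36 + L*(1 + (1 + L**3)**2/L**2))
1/(2543459 + u(-2631, -1109)) = 1/(2543459 + (-36 - 2631 + (1 + (-2631)**3)**2/(-2631))) = 1/(2543459 + (-36 - 2631 - (1 - 18212205591)**2/2631)) = 1/(2543459 + (-36 - 2631 - 1/2631*(-18212205590)**2)) = 1/(2543459 + (-36 - 2631 - 1/2631*331684432452427248100)) = 1/(2543459 + (-36 - 2631 - 331684432452427248100/2631)) = 1/(2543459 - 331684432452434264977/2631) = 1/(-331684432445742424348/2631) = -2631/331684432445742424348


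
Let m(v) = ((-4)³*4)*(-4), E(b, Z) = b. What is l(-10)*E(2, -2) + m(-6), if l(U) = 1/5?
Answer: 5122/5 ≈ 1024.4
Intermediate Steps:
m(v) = 1024 (m(v) = -64*4*(-4) = -256*(-4) = 1024)
l(U) = ⅕
l(-10)*E(2, -2) + m(-6) = (⅕)*2 + 1024 = ⅖ + 1024 = 5122/5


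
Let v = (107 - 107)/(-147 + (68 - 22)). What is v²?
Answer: 0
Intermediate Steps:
v = 0 (v = 0/(-147 + 46) = 0/(-101) = 0*(-1/101) = 0)
v² = 0² = 0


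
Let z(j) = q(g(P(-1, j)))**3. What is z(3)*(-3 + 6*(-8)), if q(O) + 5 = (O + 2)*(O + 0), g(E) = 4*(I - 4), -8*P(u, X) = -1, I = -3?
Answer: -19274586417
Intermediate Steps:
P(u, X) = 1/8 (P(u, X) = -1/8*(-1) = 1/8)
g(E) = -28 (g(E) = 4*(-3 - 4) = 4*(-7) = -28)
q(O) = -5 + O*(2 + O) (q(O) = -5 + (O + 2)*(O + 0) = -5 + (2 + O)*O = -5 + O*(2 + O))
z(j) = 377933067 (z(j) = (-5 + (-28)**2 + 2*(-28))**3 = (-5 + 784 - 56)**3 = 723**3 = 377933067)
z(3)*(-3 + 6*(-8)) = 377933067*(-3 + 6*(-8)) = 377933067*(-3 - 48) = 377933067*(-51) = -19274586417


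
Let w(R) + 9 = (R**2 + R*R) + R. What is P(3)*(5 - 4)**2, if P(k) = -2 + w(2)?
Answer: -1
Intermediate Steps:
w(R) = -9 + R + 2*R**2 (w(R) = -9 + ((R**2 + R*R) + R) = -9 + ((R**2 + R**2) + R) = -9 + (2*R**2 + R) = -9 + (R + 2*R**2) = -9 + R + 2*R**2)
P(k) = -1 (P(k) = -2 + (-9 + 2 + 2*2**2) = -2 + (-9 + 2 + 2*4) = -2 + (-9 + 2 + 8) = -2 + 1 = -1)
P(3)*(5 - 4)**2 = -(5 - 4)**2 = -1*1**2 = -1*1 = -1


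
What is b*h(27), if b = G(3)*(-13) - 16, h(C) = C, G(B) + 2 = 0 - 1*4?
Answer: 1674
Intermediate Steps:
G(B) = -6 (G(B) = -2 + (0 - 1*4) = -2 + (0 - 4) = -2 - 4 = -6)
b = 62 (b = -6*(-13) - 16 = 78 - 16 = 62)
b*h(27) = 62*27 = 1674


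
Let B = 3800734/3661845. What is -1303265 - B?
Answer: -4772358224659/3661845 ≈ -1.3033e+6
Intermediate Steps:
B = 3800734/3661845 (B = 3800734*(1/3661845) = 3800734/3661845 ≈ 1.0379)
-1303265 - B = -1303265 - 1*3800734/3661845 = -1303265 - 3800734/3661845 = -4772358224659/3661845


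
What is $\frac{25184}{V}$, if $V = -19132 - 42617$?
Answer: $- \frac{25184}{61749} \approx -0.40784$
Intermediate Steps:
$V = -61749$
$\frac{25184}{V} = \frac{25184}{-61749} = 25184 \left(- \frac{1}{61749}\right) = - \frac{25184}{61749}$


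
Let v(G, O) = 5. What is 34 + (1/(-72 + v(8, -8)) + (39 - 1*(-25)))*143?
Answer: 615319/67 ≈ 9183.9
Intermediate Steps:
34 + (1/(-72 + v(8, -8)) + (39 - 1*(-25)))*143 = 34 + (1/(-72 + 5) + (39 - 1*(-25)))*143 = 34 + (1/(-67) + (39 + 25))*143 = 34 + (-1/67 + 64)*143 = 34 + (4287/67)*143 = 34 + 613041/67 = 615319/67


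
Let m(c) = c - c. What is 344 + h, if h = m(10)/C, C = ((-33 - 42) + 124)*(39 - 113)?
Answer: 344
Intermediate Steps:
m(c) = 0
C = -3626 (C = (-75 + 124)*(-74) = 49*(-74) = -3626)
h = 0 (h = 0/(-3626) = 0*(-1/3626) = 0)
344 + h = 344 + 0 = 344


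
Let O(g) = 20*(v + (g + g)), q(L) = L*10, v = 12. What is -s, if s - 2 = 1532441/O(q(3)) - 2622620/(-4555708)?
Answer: -1749562683767/1640054880 ≈ -1066.8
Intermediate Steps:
q(L) = 10*L
O(g) = 240 + 40*g (O(g) = 20*(12 + (g + g)) = 20*(12 + 2*g) = 240 + 40*g)
s = 1749562683767/1640054880 (s = 2 + (1532441/(240 + 40*(10*3)) - 2622620/(-4555708)) = 2 + (1532441/(240 + 40*30) - 2622620*(-1/4555708)) = 2 + (1532441/(240 + 1200) + 655655/1138927) = 2 + (1532441/1440 + 655655/1138927) = 2 + 1746282574007/1640054880 = 1749562683767/1640054880 ≈ 1066.8)
-s = -1*1749562683767/1640054880 = -1749562683767/1640054880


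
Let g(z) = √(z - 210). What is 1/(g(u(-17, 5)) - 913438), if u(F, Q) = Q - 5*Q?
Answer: -456719/417184490037 - I*√230/834368980074 ≈ -1.0948e-6 - 1.8176e-11*I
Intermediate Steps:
u(F, Q) = -4*Q
g(z) = √(-210 + z)
1/(g(u(-17, 5)) - 913438) = 1/(√(-210 - 4*5) - 913438) = 1/(√(-210 - 20) - 913438) = 1/(√(-230) - 913438) = 1/(I*√230 - 913438) = 1/(-913438 + I*√230)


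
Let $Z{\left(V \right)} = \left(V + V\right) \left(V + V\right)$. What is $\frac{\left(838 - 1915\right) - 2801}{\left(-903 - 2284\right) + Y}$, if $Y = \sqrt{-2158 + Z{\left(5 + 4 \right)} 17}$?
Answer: $\frac{1765598}{1450517} + \frac{2770 \sqrt{134}}{1450517} \approx 1.2393$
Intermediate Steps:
$Z{\left(V \right)} = 4 V^{2}$ ($Z{\left(V \right)} = 2 V 2 V = 4 V^{2}$)
$Y = 5 \sqrt{134}$ ($Y = \sqrt{-2158 + 4 \left(5 + 4\right)^{2} \cdot 17} = \sqrt{-2158 + 4 \cdot 9^{2} \cdot 17} = \sqrt{-2158 + 4 \cdot 81 \cdot 17} = \sqrt{-2158 + 324 \cdot 17} = \sqrt{-2158 + 5508} = \sqrt{3350} = 5 \sqrt{134} \approx 57.879$)
$\frac{\left(838 - 1915\right) - 2801}{\left(-903 - 2284\right) + Y} = \frac{\left(838 - 1915\right) - 2801}{\left(-903 - 2284\right) + 5 \sqrt{134}} = \frac{\left(838 - 1915\right) - 2801}{-3187 + 5 \sqrt{134}} = \frac{-1077 - 2801}{-3187 + 5 \sqrt{134}} = - \frac{3878}{-3187 + 5 \sqrt{134}}$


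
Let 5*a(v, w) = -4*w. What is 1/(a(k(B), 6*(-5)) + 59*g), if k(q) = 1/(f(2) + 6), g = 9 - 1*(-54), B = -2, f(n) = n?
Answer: 1/3741 ≈ 0.00026731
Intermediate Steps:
g = 63 (g = 9 + 54 = 63)
k(q) = 1/8 (k(q) = 1/(2 + 6) = 1/8)
a(v, w) = -4*w/5 (a(v, w) = (-4*w)/5 = -4*w/5)
1/(a(k(B), 6*(-5)) + 59*g) = 1/(-24*(-5)/5 + 59*63) = 1/(-4/5*(-30) + 3717) = 1/(24 + 3717) = 1/3741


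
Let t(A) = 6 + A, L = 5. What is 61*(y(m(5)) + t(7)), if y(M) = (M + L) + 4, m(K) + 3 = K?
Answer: 1464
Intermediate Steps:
m(K) = -3 + K
y(M) = 9 + M (y(M) = (M + 5) + 4 = (5 + M) + 4 = 9 + M)
61*(y(m(5)) + t(7)) = 61*((9 + (-3 + 5)) + (6 + 7)) = 61*((9 + 2) + 13) = 61*(11 + 13) = 61*24 = 1464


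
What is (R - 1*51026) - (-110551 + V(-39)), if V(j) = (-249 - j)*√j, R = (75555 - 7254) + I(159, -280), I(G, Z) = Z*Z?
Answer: 206226 + 210*I*√39 ≈ 2.0623e+5 + 1311.4*I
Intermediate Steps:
I(G, Z) = Z²
R = 146701 (R = (75555 - 7254) + (-280)² = 68301 + 78400 = 146701)
V(j) = √j*(-249 - j)
(R - 1*51026) - (-110551 + V(-39)) = (146701 - 1*51026) - (-110551 + √(-39)*(-249 - 1*(-39))) = (146701 - 51026) - (-110551 + (I*√39)*(-249 + 39)) = 95675 - (-110551 + (I*√39)*(-210)) = 95675 - (-110551 - 210*I*√39) = 95675 + (110551 + 210*I*√39) = 206226 + 210*I*√39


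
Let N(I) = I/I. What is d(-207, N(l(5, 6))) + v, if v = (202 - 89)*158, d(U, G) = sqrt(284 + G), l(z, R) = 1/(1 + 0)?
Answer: 17854 + sqrt(285) ≈ 17871.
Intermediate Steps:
l(z, R) = 1 (l(z, R) = 1/1 = 1)
N(I) = 1
v = 17854 (v = 113*158 = 17854)
d(-207, N(l(5, 6))) + v = sqrt(284 + 1) + 17854 = sqrt(285) + 17854 = 17854 + sqrt(285)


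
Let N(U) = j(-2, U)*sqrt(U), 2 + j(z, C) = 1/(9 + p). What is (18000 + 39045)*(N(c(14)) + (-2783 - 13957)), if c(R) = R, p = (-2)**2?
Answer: -954933300 - 1426125*sqrt(14)/13 ≈ -9.5534e+8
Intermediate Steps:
p = 4
j(z, C) = -25/13 (j(z, C) = -2 + 1/(9 + 4) = -2 + 1/13 = -25/13)
N(U) = -25*sqrt(U)/13
(18000 + 39045)*(N(c(14)) + (-2783 - 13957)) = (18000 + 39045)*(-25*sqrt(14)/13 + (-2783 - 13957)) = 57045*(-25*sqrt(14)/13 - 16740) = 57045*(-16740 - 25*sqrt(14)/13) = -954933300 - 1426125*sqrt(14)/13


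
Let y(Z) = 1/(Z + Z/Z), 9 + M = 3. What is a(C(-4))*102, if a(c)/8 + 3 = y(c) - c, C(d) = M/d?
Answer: -16728/5 ≈ -3345.6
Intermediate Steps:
M = -6 (M = -9 + 3 = -6)
y(Z) = 1/(1 + Z) (y(Z) = 1/(Z + 1) = 1/(1 + Z))
C(d) = -6/d
a(c) = -24 - 8*c + 8/(1 + c) (a(c) = -24 + 8*(1/(1 + c) - c) = -24 + (-8*c + 8/(1 + c)) = -24 - 8*c + 8/(1 + c))
a(C(-4))*102 = (8*(1 - (1 - 6/(-4))*(3 - 6/(-4)))/(1 - 6/(-4)))*102 = (8*(1 - (1 - 6*(-1/4))*(3 - 6*(-1/4)))/(1 - 6*(-1/4)))*102 = (8*(1 - (1 + 3/2)*(3 + 3/2))/(1 + 3/2))*102 = (8*(1 - 1*5/2*9/2)/(5/2))*102 = (8*(2/5)*(1 - 45/4))*102 = (8*(2/5)*(-41/4))*102 = -164/5*102 = -16728/5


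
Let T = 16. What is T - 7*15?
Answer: -89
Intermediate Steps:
T - 7*15 = 16 - 7*15 = 16 - 105 = -89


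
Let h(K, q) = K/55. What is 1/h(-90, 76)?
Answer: -11/18 ≈ -0.61111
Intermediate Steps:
h(K, q) = K/55 (h(K, q) = K*(1/55) = K/55)
1/h(-90, 76) = 1/((1/55)*(-90)) = 1/(-18/11) = -11/18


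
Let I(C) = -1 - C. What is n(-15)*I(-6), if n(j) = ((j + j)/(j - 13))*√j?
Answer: 75*I*√15/14 ≈ 20.748*I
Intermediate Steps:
n(j) = 2*j^(3/2)/(-13 + j) (n(j) = ((2*j)/(-13 + j))*√j = (2*j/(-13 + j))*√j = 2*j^(3/2)/(-13 + j))
n(-15)*I(-6) = (2*(-15)^(3/2)/(-13 - 15))*(-1 - 1*(-6)) = (2*(-15*I*√15)/(-28))*(-1 + 6) = (2*(-15*I*√15)*(-1/28))*5 = (15*I*√15/14)*5 = 75*I*√15/14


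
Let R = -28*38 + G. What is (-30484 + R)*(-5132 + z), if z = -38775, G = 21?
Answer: 1384255989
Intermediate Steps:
R = -1043 (R = -28*38 + 21 = -1064 + 21 = -1043)
(-30484 + R)*(-5132 + z) = (-30484 - 1043)*(-5132 - 38775) = -31527*(-43907) = 1384255989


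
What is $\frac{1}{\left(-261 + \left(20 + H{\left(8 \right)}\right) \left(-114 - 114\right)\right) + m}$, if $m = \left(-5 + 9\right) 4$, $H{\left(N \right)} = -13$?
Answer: $- \frac{1}{1841} \approx -0.00054318$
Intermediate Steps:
$m = 16$ ($m = 4 \cdot 4 = 16$)
$\frac{1}{\left(-261 + \left(20 + H{\left(8 \right)}\right) \left(-114 - 114\right)\right) + m} = \frac{1}{\left(-261 + \left(20 - 13\right) \left(-114 - 114\right)\right) + 16} = \frac{1}{\left(-261 + 7 \left(-228\right)\right) + 16} = \frac{1}{\left(-261 - 1596\right) + 16} = \frac{1}{-1857 + 16} = \frac{1}{-1841} = - \frac{1}{1841}$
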